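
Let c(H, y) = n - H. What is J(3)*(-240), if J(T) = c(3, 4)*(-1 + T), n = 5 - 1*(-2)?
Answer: -1920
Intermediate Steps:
n = 7 (n = 5 + 2 = 7)
c(H, y) = 7 - H
J(T) = -4 + 4*T (J(T) = (7 - 1*3)*(-1 + T) = (7 - 3)*(-1 + T) = 4*(-1 + T) = -4 + 4*T)
J(3)*(-240) = (-4 + 4*3)*(-240) = (-4 + 12)*(-240) = 8*(-240) = -1920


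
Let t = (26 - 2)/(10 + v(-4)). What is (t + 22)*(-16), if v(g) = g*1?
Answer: -416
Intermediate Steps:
v(g) = g
t = 4 (t = (26 - 2)/(10 - 4) = 24/6 = 24*(⅙) = 4)
(t + 22)*(-16) = (4 + 22)*(-16) = 26*(-16) = -416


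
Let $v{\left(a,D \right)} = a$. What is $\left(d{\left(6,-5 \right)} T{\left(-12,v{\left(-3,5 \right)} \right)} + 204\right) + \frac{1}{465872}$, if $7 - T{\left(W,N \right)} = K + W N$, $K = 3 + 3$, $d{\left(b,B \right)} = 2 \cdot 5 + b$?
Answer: $- \frac{165850431}{465872} \approx -356.0$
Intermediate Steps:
$d{\left(b,B \right)} = 10 + b$
$K = 6$
$T{\left(W,N \right)} = 1 - N W$ ($T{\left(W,N \right)} = 7 - \left(6 + W N\right) = 7 - \left(6 + N W\right) = 1 - N W$)
$\left(d{\left(6,-5 \right)} T{\left(-12,v{\left(-3,5 \right)} \right)} + 204\right) + \frac{1}{465872} = \left(\left(10 + 6\right) \left(1 - \left(-3\right) \left(-12\right)\right) + 204\right) + \frac{1}{465872} = \left(16 \left(1 - 36\right) + 204\right) + \frac{1}{465872} = \left(16 \left(-35\right) + 204\right) + \frac{1}{465872} = \left(-560 + 204\right) + \frac{1}{465872} = -356 + \frac{1}{465872} = - \frac{165850431}{465872}$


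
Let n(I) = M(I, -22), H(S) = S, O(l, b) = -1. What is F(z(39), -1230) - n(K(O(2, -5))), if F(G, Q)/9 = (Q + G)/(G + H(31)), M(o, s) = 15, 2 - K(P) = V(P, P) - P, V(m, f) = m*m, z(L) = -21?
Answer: -11409/10 ≈ -1140.9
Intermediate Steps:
V(m, f) = m²
K(P) = 2 + P - P² (K(P) = 2 - (P² - P) = 2 + (P - P²) = 2 + P - P²)
F(G, Q) = 9*(G + Q)/(31 + G) (F(G, Q) = 9*((Q + G)/(G + 31)) = 9*((G + Q)/(31 + G)) = 9*(G + Q)/(31 + G))
n(I) = 15
F(z(39), -1230) - n(K(O(2, -5))) = 9*(-21 - 1230)/(31 - 21) - 1*15 = 9*(-1251)/10 - 15 = 9*(⅒)*(-1251) - 15 = -11259/10 - 15 = -11409/10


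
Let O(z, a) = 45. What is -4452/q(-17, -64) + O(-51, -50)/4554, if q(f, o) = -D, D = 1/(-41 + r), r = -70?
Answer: -250051027/506 ≈ -4.9417e+5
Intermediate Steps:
D = -1/111 (D = 1/(-41 - 70) = 1/(-111) = -1/111 ≈ -0.0090090)
q(f, o) = 1/111 (q(f, o) = -1*(-1/111) = 1/111)
-4452/q(-17, -64) + O(-51, -50)/4554 = -4452/1/111 + 45/4554 = -4452*111 + 45*(1/4554) = -494172 + 5/506 = -250051027/506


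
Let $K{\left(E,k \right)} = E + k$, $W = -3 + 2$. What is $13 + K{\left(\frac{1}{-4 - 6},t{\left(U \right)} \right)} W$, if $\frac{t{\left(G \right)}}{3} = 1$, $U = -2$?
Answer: $\frac{101}{10} \approx 10.1$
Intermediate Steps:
$t{\left(G \right)} = 3$ ($t{\left(G \right)} = 3 \cdot 1 = 3$)
$W = -1$
$13 + K{\left(\frac{1}{-4 - 6},t{\left(U \right)} \right)} W = 13 + \left(\frac{1}{-4 - 6} + 3\right) \left(-1\right) = 13 + \left(\frac{1}{-10} + 3\right) \left(-1\right) = 13 + \left(- \frac{1}{10} + 3\right) \left(-1\right) = 13 + \frac{29}{10} \left(-1\right) = 13 - \frac{29}{10} = \frac{101}{10}$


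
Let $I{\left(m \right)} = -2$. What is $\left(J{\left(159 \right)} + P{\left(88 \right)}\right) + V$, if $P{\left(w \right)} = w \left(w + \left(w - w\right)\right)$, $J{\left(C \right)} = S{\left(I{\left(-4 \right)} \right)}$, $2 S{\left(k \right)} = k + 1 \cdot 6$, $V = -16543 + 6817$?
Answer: $-1980$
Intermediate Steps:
$V = -9726$
$S{\left(k \right)} = 3 + \frac{k}{2}$ ($S{\left(k \right)} = \frac{k + 1 \cdot 6}{2} = \frac{k + 6}{2} = \frac{6 + k}{2} = 3 + \frac{k}{2}$)
$J{\left(C \right)} = 2$ ($J{\left(C \right)} = 3 + \frac{1}{2} \left(-2\right) = 3 - 1 = 2$)
$P{\left(w \right)} = w^{2}$ ($P{\left(w \right)} = w \left(w + 0\right) = w w = w^{2}$)
$\left(J{\left(159 \right)} + P{\left(88 \right)}\right) + V = \left(2 + 88^{2}\right) - 9726 = \left(2 + 7744\right) - 9726 = 7746 - 9726 = -1980$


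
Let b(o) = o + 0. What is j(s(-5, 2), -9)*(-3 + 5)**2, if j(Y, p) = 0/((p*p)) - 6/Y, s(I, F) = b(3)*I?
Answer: 8/5 ≈ 1.6000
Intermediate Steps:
b(o) = o
s(I, F) = 3*I
j(Y, p) = -6/Y (j(Y, p) = 0/(p**2) - 6/Y = 0/p**2 - 6/Y = 0 - 6/Y = -6/Y)
j(s(-5, 2), -9)*(-3 + 5)**2 = (-6/(3*(-5)))*(-3 + 5)**2 = -6/(-15)*2**2 = -6*(-1/15)*4 = (2/5)*4 = 8/5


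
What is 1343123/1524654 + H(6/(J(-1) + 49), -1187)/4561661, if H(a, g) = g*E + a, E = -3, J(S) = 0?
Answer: 300482763057577/340792779824406 ≈ 0.88172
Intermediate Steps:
H(a, g) = a - 3*g (H(a, g) = g*(-3) + a = -3*g + a = a - 3*g)
1343123/1524654 + H(6/(J(-1) + 49), -1187)/4561661 = 1343123/1524654 + (6/(0 + 49) - 3*(-1187))/4561661 = 1343123*(1/1524654) + (6/49 + 3561)*(1/4561661) = 1343123/1524654 + (6*(1/49) + 3561)*(1/4561661) = 1343123/1524654 + (6/49 + 3561)*(1/4561661) = 1343123/1524654 + (174495/49)*(1/4561661) = 1343123/1524654 + 174495/223521389 = 300482763057577/340792779824406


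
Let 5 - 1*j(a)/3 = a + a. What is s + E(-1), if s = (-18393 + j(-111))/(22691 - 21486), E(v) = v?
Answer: -18917/1205 ≈ -15.699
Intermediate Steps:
j(a) = 15 - 6*a (j(a) = 15 - 3*(a + a) = 15 - 6*a)
s = -17712/1205 (s = (-18393 + (15 - 6*(-111)))/(22691 - 21486) = (-18393 + (15 + 666))/1205 = (-18393 + 681)*(1/1205) = -17712*1/1205 = -17712/1205 ≈ -14.699)
s + E(-1) = -17712/1205 - 1 = -18917/1205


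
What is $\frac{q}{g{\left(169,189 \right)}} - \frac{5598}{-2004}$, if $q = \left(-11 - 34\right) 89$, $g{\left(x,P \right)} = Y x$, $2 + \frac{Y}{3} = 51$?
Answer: $\frac{7280283}{2765854} \approx 2.6322$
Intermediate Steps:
$Y = 147$ ($Y = -6 + 3 \cdot 51 = -6 + 153 = 147$)
$g{\left(x,P \right)} = 147 x$
$q = -4005$ ($q = \left(-45\right) 89 = -4005$)
$\frac{q}{g{\left(169,189 \right)}} - \frac{5598}{-2004} = - \frac{4005}{147 \cdot 169} - \frac{5598}{-2004} = - \frac{4005}{24843} - - \frac{933}{334} = \left(-4005\right) \frac{1}{24843} + \frac{933}{334} = - \frac{1335}{8281} + \frac{933}{334} = \frac{7280283}{2765854}$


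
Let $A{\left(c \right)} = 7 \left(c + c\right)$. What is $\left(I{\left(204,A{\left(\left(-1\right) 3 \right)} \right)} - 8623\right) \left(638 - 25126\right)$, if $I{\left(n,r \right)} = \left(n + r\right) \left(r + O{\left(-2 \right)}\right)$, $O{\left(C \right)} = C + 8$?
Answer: $353974040$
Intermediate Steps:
$A{\left(c \right)} = 14 c$ ($A{\left(c \right)} = 7 \cdot 2 c = 14 c$)
$O{\left(C \right)} = 8 + C$
$I{\left(n,r \right)} = \left(6 + r\right) \left(n + r\right)$ ($I{\left(n,r \right)} = \left(n + r\right) \left(r + \left(8 - 2\right)\right) = \left(n + r\right) \left(r + 6\right) = \left(n + r\right) \left(6 + r\right) = \left(6 + r\right) \left(n + r\right)$)
$\left(I{\left(204,A{\left(\left(-1\right) 3 \right)} \right)} - 8623\right) \left(638 - 25126\right) = \left(\left(\left(14 \left(\left(-1\right) 3\right)\right)^{2} + 6 \cdot 204 + 6 \cdot 14 \left(\left(-1\right) 3\right) + 204 \cdot 14 \left(\left(-1\right) 3\right)\right) - 8623\right) \left(638 - 25126\right) = \left(\left(\left(14 \left(-3\right)\right)^{2} + 1224 + 6 \cdot 14 \left(-3\right) + 204 \cdot 14 \left(-3\right)\right) + \left(-10293 + 1670\right)\right) \left(-24488\right) = \left(\left(\left(-42\right)^{2} + 1224 + 6 \left(-42\right) + 204 \left(-42\right)\right) - 8623\right) \left(-24488\right) = \left(\left(1764 + 1224 - 252 - 8568\right) - 8623\right) \left(-24488\right) = \left(-5832 - 8623\right) \left(-24488\right) = \left(-14455\right) \left(-24488\right) = 353974040$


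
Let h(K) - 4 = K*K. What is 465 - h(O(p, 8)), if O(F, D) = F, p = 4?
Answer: 445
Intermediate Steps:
h(K) = 4 + K**2 (h(K) = 4 + K*K = 4 + K**2)
465 - h(O(p, 8)) = 465 - (4 + 4**2) = 465 - (4 + 16) = 465 - 1*20 = 465 - 20 = 445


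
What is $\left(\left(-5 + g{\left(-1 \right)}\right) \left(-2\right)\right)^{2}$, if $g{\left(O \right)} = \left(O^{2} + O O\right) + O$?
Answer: $64$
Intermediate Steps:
$g{\left(O \right)} = O + 2 O^{2}$ ($g{\left(O \right)} = \left(O^{2} + O^{2}\right) + O = 2 O^{2} + O = O + 2 O^{2}$)
$\left(\left(-5 + g{\left(-1 \right)}\right) \left(-2\right)\right)^{2} = \left(\left(-5 - \left(1 + 2 \left(-1\right)\right)\right) \left(-2\right)\right)^{2} = \left(\left(-5 - \left(1 - 2\right)\right) \left(-2\right)\right)^{2} = \left(\left(-5 - -1\right) \left(-2\right)\right)^{2} = \left(\left(-5 + 1\right) \left(-2\right)\right)^{2} = \left(\left(-4\right) \left(-2\right)\right)^{2} = 8^{2} = 64$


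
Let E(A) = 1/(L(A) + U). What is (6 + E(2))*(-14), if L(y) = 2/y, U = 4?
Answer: -434/5 ≈ -86.800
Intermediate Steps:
E(A) = 1/(4 + 2/A) (E(A) = 1/(2/A + 4) = 1/(4 + 2/A))
(6 + E(2))*(-14) = (6 + (1/2)*2/(1 + 2*2))*(-14) = (6 + (1/2)*2/(1 + 4))*(-14) = (6 + (1/2)*2/5)*(-14) = (6 + (1/2)*2*(1/5))*(-14) = (6 + 1/5)*(-14) = (31/5)*(-14) = -434/5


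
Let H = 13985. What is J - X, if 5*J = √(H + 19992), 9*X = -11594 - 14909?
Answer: 26503/9 + √33977/5 ≈ 2981.6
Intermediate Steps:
X = -26503/9 (X = (-11594 - 14909)/9 = (⅑)*(-26503) = -26503/9 ≈ -2944.8)
J = √33977/5 (J = √(13985 + 19992)/5 = √33977/5 ≈ 36.866)
J - X = √33977/5 - 1*(-26503/9) = √33977/5 + 26503/9 = 26503/9 + √33977/5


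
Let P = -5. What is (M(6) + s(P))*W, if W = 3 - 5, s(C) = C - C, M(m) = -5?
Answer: 10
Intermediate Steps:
s(C) = 0
W = -2
(M(6) + s(P))*W = (-5 + 0)*(-2) = -5*(-2) = 10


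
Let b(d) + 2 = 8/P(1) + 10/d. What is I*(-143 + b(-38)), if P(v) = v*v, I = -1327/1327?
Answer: 2608/19 ≈ 137.26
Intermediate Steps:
I = -1 (I = -1327*1/1327 = -1)
P(v) = v²
b(d) = 6 + 10/d (b(d) = -2 + (8/(1²) + 10/d) = -2 + (8/1 + 10/d) = -2 + (8*1 + 10/d) = -2 + (8 + 10/d) = 6 + 10/d)
I*(-143 + b(-38)) = -(-143 + (6 + 10/(-38))) = -(-143 + (6 + 10*(-1/38))) = -(-143 + (6 - 5/19)) = -(-143 + 109/19) = -1*(-2608/19) = 2608/19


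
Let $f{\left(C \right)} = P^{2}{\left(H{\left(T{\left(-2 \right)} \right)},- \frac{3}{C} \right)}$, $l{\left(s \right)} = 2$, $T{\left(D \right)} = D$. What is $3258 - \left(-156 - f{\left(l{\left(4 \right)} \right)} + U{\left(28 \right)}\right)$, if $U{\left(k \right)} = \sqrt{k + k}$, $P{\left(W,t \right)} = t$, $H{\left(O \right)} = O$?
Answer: $\frac{13665}{4} - 2 \sqrt{14} \approx 3408.8$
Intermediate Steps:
$U{\left(k \right)} = \sqrt{2} \sqrt{k}$ ($U{\left(k \right)} = \sqrt{2 k} = \sqrt{2} \sqrt{k}$)
$f{\left(C \right)} = \frac{9}{C^{2}}$ ($f{\left(C \right)} = \left(- \frac{3}{C}\right)^{2} = \frac{9}{C^{2}}$)
$3258 - \left(-156 - f{\left(l{\left(4 \right)} \right)} + U{\left(28 \right)}\right) = 3258 - \left(-156 - \frac{9}{4} + \sqrt{2} \sqrt{28}\right) = 3258 + \left(\left(9 \cdot \frac{1}{4} + 156\right) - \sqrt{2} \cdot 2 \sqrt{7}\right) = 3258 + \left(\left(\frac{9}{4} + 156\right) - 2 \sqrt{14}\right) = 3258 + \left(\frac{633}{4} - 2 \sqrt{14}\right) = \frac{13665}{4} - 2 \sqrt{14}$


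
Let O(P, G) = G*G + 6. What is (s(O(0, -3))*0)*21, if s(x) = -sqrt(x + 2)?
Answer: 0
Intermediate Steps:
O(P, G) = 6 + G**2 (O(P, G) = G**2 + 6 = 6 + G**2)
s(x) = -sqrt(2 + x)
(s(O(0, -3))*0)*21 = (-sqrt(2 + (6 + (-3)**2))*0)*21 = (-sqrt(2 + (6 + 9))*0)*21 = (-sqrt(2 + 15)*0)*21 = (-sqrt(17)*0)*21 = 0*21 = 0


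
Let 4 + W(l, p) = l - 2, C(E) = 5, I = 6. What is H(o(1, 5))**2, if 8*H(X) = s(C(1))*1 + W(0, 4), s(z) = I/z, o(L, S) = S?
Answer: 9/25 ≈ 0.36000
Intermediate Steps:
W(l, p) = -6 + l (W(l, p) = -4 + (l - 2) = -4 + (-2 + l) = -6 + l)
s(z) = 6/z
H(X) = -3/5 (H(X) = ((6/5)*1 + (-6 + 0))/8 = ((6*(1/5))*1 - 6)/8 = ((6/5)*1 - 6)/8 = (6/5 - 6)/8 = (1/8)*(-24/5) = -3/5)
H(o(1, 5))**2 = (-3/5)**2 = 9/25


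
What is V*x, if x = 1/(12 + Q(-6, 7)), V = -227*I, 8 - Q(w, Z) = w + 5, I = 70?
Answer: -2270/3 ≈ -756.67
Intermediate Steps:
Q(w, Z) = 3 - w (Q(w, Z) = 8 - (w + 5) = 8 - (5 + w) = 8 + (-5 - w) = 3 - w)
V = -15890 (V = -227*70 = -15890)
x = 1/21 (x = 1/(12 + (3 - 1*(-6))) = 1/(12 + (3 + 6)) = 1/(12 + 9) = 1/21 ≈ 0.047619)
V*x = -15890*1/21 = -2270/3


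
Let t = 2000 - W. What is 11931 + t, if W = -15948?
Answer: 29879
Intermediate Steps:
t = 17948 (t = 2000 - 1*(-15948) = 2000 + 15948 = 17948)
11931 + t = 11931 + 17948 = 29879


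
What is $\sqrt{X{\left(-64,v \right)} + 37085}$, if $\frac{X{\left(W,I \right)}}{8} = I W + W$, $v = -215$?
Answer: $\sqrt{146653} \approx 382.95$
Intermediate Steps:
$X{\left(W,I \right)} = 8 W + 8 I W$ ($X{\left(W,I \right)} = 8 \left(I W + W\right) = 8 \left(W + I W\right) = 8 W + 8 I W$)
$\sqrt{X{\left(-64,v \right)} + 37085} = \sqrt{8 \left(-64\right) \left(1 - 215\right) + 37085} = \sqrt{8 \left(-64\right) \left(-214\right) + 37085} = \sqrt{109568 + 37085} = \sqrt{146653}$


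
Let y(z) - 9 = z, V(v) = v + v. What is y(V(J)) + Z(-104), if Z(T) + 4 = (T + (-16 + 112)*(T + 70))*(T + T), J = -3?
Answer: 700543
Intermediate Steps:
V(v) = 2*v
y(z) = 9 + z
Z(T) = -4 + 2*T*(6720 + 97*T) (Z(T) = -4 + (T + (-16 + 112)*(T + 70))*(T + T) = -4 + (T + 96*(70 + T))*(2*T) = -4 + (T + (6720 + 96*T))*(2*T) = -4 + (6720 + 97*T)*(2*T) = -4 + 2*T*(6720 + 97*T))
y(V(J)) + Z(-104) = (9 + 2*(-3)) + (-4 + 194*(-104)² + 13440*(-104)) = (9 - 6) + (-4 + 194*10816 - 1397760) = 3 + (-4 + 2098304 - 1397760) = 3 + 700540 = 700543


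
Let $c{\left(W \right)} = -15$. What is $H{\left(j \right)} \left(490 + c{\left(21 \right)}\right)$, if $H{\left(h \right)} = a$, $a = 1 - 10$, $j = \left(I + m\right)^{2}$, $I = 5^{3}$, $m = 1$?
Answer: $-4275$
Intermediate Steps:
$I = 125$
$j = 15876$ ($j = \left(125 + 1\right)^{2} = 126^{2} = 15876$)
$a = -9$ ($a = 1 - 10 = -9$)
$H{\left(h \right)} = -9$
$H{\left(j \right)} \left(490 + c{\left(21 \right)}\right) = - 9 \left(490 - 15\right) = \left(-9\right) 475 = -4275$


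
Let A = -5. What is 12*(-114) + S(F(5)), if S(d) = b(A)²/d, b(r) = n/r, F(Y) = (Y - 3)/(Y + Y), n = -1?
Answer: -6839/5 ≈ -1367.8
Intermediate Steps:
F(Y) = (-3 + Y)/(2*Y) (F(Y) = (-3 + Y)/((2*Y)) = (-3 + Y)*(1/(2*Y)) = (-3 + Y)/(2*Y))
b(r) = -1/r
S(d) = 1/(25*d) (S(d) = (-1/(-5))²/d = (-1*(-⅕))²/d = (⅕)²/d = 1/(25*d))
12*(-114) + S(F(5)) = 12*(-114) + 1/(25*(((½)*(-3 + 5)/5))) = -1368 + 1/(25*(((½)*(⅕)*2))) = -1368 + 1/(25*(⅕)) = -1368 + (1/25)*5 = -1368 + ⅕ = -6839/5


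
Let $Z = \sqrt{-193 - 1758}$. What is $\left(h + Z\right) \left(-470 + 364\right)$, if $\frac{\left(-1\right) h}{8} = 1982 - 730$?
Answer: $1061696 - 106 i \sqrt{1951} \approx 1.0617 \cdot 10^{6} - 4682.0 i$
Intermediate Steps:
$h = -10016$ ($h = - 8 \left(1982 - 730\right) = \left(-8\right) 1252 = -10016$)
$Z = i \sqrt{1951}$ ($Z = \sqrt{-1951} = i \sqrt{1951} \approx 44.17 i$)
$\left(h + Z\right) \left(-470 + 364\right) = \left(-10016 + i \sqrt{1951}\right) \left(-470 + 364\right) = \left(-10016 + i \sqrt{1951}\right) \left(-106\right) = 1061696 - 106 i \sqrt{1951}$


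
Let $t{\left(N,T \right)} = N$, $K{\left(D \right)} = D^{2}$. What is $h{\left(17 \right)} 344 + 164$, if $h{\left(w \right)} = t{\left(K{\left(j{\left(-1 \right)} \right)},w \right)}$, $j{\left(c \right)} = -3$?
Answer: $3260$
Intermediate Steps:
$h{\left(w \right)} = 9$ ($h{\left(w \right)} = \left(-3\right)^{2} = 9$)
$h{\left(17 \right)} 344 + 164 = 9 \cdot 344 + 164 = 3096 + 164 = 3260$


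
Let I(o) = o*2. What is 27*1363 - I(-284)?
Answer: 37369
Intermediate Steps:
I(o) = 2*o
27*1363 - I(-284) = 27*1363 - 2*(-284) = 36801 - 1*(-568) = 36801 + 568 = 37369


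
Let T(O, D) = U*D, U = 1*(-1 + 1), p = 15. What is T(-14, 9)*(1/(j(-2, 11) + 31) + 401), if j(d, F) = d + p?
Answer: 0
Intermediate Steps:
j(d, F) = 15 + d (j(d, F) = d + 15 = 15 + d)
U = 0 (U = 1*0 = 0)
T(O, D) = 0 (T(O, D) = 0*D = 0)
T(-14, 9)*(1/(j(-2, 11) + 31) + 401) = 0*(1/((15 - 2) + 31) + 401) = 0*(1/(13 + 31) + 401) = 0*(1/44 + 401) = 0*(17645/44) = 0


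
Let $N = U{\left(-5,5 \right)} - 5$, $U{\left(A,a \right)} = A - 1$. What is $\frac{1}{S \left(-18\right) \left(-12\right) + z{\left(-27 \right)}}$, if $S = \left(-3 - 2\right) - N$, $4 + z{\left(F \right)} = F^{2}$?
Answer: $\frac{1}{2021} \approx 0.0004948$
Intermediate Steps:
$U{\left(A,a \right)} = -1 + A$
$N = -11$ ($N = \left(-1 - 5\right) - 5 = -6 - 5 = -11$)
$z{\left(F \right)} = -4 + F^{2}$
$S = 6$ ($S = \left(-3 - 2\right) - -11 = -5 + 11 = 6$)
$\frac{1}{S \left(-18\right) \left(-12\right) + z{\left(-27 \right)}} = \frac{1}{6 \left(-18\right) \left(-12\right) - \left(4 - \left(-27\right)^{2}\right)} = \frac{1}{\left(-108\right) \left(-12\right) + \left(-4 + 729\right)} = \frac{1}{1296 + 725} = \frac{1}{2021}$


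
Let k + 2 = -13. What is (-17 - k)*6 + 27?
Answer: 15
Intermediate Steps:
k = -15 (k = -2 - 13 = -15)
(-17 - k)*6 + 27 = (-17 - 1*(-15))*6 + 27 = (-17 + 15)*6 + 27 = -2*6 + 27 = -12 + 27 = 15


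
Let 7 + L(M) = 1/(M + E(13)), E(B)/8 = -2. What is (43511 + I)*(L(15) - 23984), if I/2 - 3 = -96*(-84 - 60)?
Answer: -1707390680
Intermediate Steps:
E(B) = -16 (E(B) = 8*(-2) = -16)
L(M) = -7 + 1/(-16 + M) (L(M) = -7 + 1/(M - 16) = -7 + 1/(-16 + M))
I = 27654 (I = 6 + 2*(-96*(-84 - 60)) = 6 + 2*(-96*(-144)) = 6 + 2*13824 = 6 + 27648 = 27654)
(43511 + I)*(L(15) - 23984) = (43511 + 27654)*((113 - 7*15)/(-16 + 15) - 23984) = 71165*((113 - 105)/(-1) - 23984) = 71165*(-1*8 - 23984) = 71165*(-8 - 23984) = 71165*(-23992) = -1707390680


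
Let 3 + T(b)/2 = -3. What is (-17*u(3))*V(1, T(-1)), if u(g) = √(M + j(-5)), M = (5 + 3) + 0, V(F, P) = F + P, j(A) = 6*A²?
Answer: 187*√158 ≈ 2350.6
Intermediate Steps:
T(b) = -12 (T(b) = -6 + 2*(-3) = -6 - 6 = -12)
M = 8 (M = 8 + 0 = 8)
u(g) = √158 (u(g) = √(8 + 6*(-5)²) = √(8 + 6*25) = √(8 + 150) = √158)
(-17*u(3))*V(1, T(-1)) = (-17*√158)*(1 - 12) = -17*√158*(-11) = 187*√158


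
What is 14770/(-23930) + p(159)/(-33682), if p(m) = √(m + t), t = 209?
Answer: -1477/2393 - 2*√23/16841 ≈ -0.61779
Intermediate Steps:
p(m) = √(209 + m) (p(m) = √(m + 209) = √(209 + m))
14770/(-23930) + p(159)/(-33682) = 14770/(-23930) + √(209 + 159)/(-33682) = 14770*(-1/23930) + √368*(-1/33682) = -1477/2393 + (4*√23)*(-1/33682) = -1477/2393 - 2*√23/16841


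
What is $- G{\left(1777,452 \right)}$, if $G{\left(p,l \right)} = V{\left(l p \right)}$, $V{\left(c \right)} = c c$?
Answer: $-645136665616$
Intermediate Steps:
$V{\left(c \right)} = c^{2}$
$G{\left(p,l \right)} = l^{2} p^{2}$ ($G{\left(p,l \right)} = \left(l p\right)^{2} = l^{2} p^{2}$)
$- G{\left(1777,452 \right)} = - 452^{2} \cdot 1777^{2} = - 204304 \cdot 3157729 = \left(-1\right) 645136665616 = -645136665616$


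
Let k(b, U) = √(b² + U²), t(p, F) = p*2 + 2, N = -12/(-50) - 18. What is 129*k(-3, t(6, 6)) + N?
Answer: -444/25 + 129*√205 ≈ 1829.2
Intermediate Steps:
N = -444/25 (N = -12*(-1/50) - 18 = 6/25 - 18 = -444/25 ≈ -17.760)
t(p, F) = 2 + 2*p (t(p, F) = 2*p + 2 = 2 + 2*p)
k(b, U) = √(U² + b²)
129*k(-3, t(6, 6)) + N = 129*√((2 + 2*6)² + (-3)²) - 444/25 = 129*√((2 + 12)² + 9) - 444/25 = 129*√(14² + 9) - 444/25 = 129*√(196 + 9) - 444/25 = 129*√205 - 444/25 = -444/25 + 129*√205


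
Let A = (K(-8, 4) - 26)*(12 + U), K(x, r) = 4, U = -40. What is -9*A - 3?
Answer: -5547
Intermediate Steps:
A = 616 (A = (4 - 26)*(12 - 40) = -22*(-28) = 616)
-9*A - 3 = -9*616 - 3 = -5544 - 3 = -5547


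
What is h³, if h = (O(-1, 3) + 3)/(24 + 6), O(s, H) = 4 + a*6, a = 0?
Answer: 343/27000 ≈ 0.012704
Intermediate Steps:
O(s, H) = 4 (O(s, H) = 4 + 0*6 = 4 + 0 = 4)
h = 7/30 (h = (4 + 3)/(24 + 6) = 7/30 ≈ 0.23333)
h³ = (7/30)³ = 343/27000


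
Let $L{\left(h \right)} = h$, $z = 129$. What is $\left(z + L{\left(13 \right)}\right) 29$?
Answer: $4118$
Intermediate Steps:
$\left(z + L{\left(13 \right)}\right) 29 = \left(129 + 13\right) 29 = 142 \cdot 29 = 4118$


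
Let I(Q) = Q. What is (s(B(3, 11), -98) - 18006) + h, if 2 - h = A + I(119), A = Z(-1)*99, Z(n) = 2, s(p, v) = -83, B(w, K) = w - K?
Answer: -18404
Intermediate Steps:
A = 198 (A = 2*99 = 198)
h = -315 (h = 2 - (198 + 119) = 2 - 1*317 = 2 - 317 = -315)
(s(B(3, 11), -98) - 18006) + h = (-83 - 18006) - 315 = -18089 - 315 = -18404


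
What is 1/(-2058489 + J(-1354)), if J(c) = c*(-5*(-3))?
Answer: -1/2078799 ≈ -4.8105e-7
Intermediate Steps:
J(c) = 15*c (J(c) = c*15 = 15*c)
1/(-2058489 + J(-1354)) = 1/(-2058489 + 15*(-1354)) = 1/(-2058489 - 20310) = 1/(-2078799) = -1/2078799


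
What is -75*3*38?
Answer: -8550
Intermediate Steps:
-75*3*38 = -5*45*38 = -225*38 = -8550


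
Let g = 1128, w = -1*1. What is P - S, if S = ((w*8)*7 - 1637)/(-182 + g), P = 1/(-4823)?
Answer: 8164393/4562558 ≈ 1.7894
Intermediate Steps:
w = -1
P = -1/4823 ≈ -0.00020734
S = -1693/946 (S = (-1*8*7 - 1637)/(-182 + 1128) = (-8*7 - 1637)/946 = (-56 - 1637)*(1/946) = -1693*1/946 = -1693/946 ≈ -1.7896)
P - S = -1/4823 - 1*(-1693/946) = -1/4823 + 1693/946 = 8164393/4562558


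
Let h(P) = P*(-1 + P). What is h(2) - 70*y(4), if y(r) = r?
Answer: -278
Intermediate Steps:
h(2) - 70*y(4) = 2*(-1 + 2) - 70*4 = 2*1 - 280 = 2 - 280 = -278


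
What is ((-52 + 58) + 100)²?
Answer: 11236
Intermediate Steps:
((-52 + 58) + 100)² = (6 + 100)² = 106² = 11236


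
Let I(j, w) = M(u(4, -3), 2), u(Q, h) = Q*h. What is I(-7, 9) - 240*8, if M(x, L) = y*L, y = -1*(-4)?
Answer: -1912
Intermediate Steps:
y = 4
M(x, L) = 4*L
I(j, w) = 8 (I(j, w) = 4*2 = 8)
I(-7, 9) - 240*8 = 8 - 240*8 = 8 - 60*32 = 8 - 1920 = -1912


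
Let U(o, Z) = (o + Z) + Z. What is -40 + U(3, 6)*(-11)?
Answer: -205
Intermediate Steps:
U(o, Z) = o + 2*Z (U(o, Z) = (Z + o) + Z = o + 2*Z)
-40 + U(3, 6)*(-11) = -40 + (3 + 2*6)*(-11) = -40 + (3 + 12)*(-11) = -40 + 15*(-11) = -40 - 165 = -205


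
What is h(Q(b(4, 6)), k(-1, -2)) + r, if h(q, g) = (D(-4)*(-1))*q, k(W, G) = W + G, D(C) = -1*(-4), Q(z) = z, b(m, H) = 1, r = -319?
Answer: -323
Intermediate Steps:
D(C) = 4
k(W, G) = G + W
h(q, g) = -4*q (h(q, g) = (4*(-1))*q = -4*q)
h(Q(b(4, 6)), k(-1, -2)) + r = -4*1 - 319 = -4 - 319 = -323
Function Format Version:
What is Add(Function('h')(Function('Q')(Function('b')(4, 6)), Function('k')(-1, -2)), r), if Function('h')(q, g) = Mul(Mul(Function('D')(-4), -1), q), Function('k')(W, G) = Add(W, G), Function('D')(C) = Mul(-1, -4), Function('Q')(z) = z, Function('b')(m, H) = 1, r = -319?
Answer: -323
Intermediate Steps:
Function('D')(C) = 4
Function('k')(W, G) = Add(G, W)
Function('h')(q, g) = Mul(-4, q) (Function('h')(q, g) = Mul(Mul(4, -1), q) = Mul(-4, q))
Add(Function('h')(Function('Q')(Function('b')(4, 6)), Function('k')(-1, -2)), r) = Add(Mul(-4, 1), -319) = Add(-4, -319) = -323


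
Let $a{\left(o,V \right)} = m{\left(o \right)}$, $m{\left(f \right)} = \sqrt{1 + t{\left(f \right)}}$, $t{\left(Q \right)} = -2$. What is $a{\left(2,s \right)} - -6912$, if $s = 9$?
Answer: $6912 + i \approx 6912.0 + 1.0 i$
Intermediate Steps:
$m{\left(f \right)} = i$ ($m{\left(f \right)} = \sqrt{1 - 2} = \sqrt{-1} = i$)
$a{\left(o,V \right)} = i$
$a{\left(2,s \right)} - -6912 = i - -6912 = i + 6912 = 6912 + i$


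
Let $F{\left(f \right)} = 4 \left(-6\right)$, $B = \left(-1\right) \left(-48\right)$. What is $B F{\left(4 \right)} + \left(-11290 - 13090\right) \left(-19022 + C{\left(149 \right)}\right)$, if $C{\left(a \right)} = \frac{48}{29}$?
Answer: $\frac{13447730792}{29} \approx 4.6371 \cdot 10^{8}$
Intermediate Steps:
$C{\left(a \right)} = \frac{48}{29}$ ($C{\left(a \right)} = 48 \cdot \frac{1}{29} = \frac{48}{29}$)
$B = 48$
$F{\left(f \right)} = -24$
$B F{\left(4 \right)} + \left(-11290 - 13090\right) \left(-19022 + C{\left(149 \right)}\right) = 48 \left(-24\right) + \left(-11290 - 13090\right) \left(-19022 + \frac{48}{29}\right) = -1152 - - \frac{13447764200}{29} = -1152 + \frac{13447764200}{29} = \frac{13447730792}{29}$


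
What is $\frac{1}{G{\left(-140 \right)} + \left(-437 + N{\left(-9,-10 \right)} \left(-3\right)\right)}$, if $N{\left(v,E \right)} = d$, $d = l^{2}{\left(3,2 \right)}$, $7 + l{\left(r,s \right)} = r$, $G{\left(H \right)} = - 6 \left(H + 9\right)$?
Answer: $\frac{1}{301} \approx 0.0033223$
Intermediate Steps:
$G{\left(H \right)} = -54 - 6 H$ ($G{\left(H \right)} = - 6 \left(9 + H\right) = -54 - 6 H$)
$l{\left(r,s \right)} = -7 + r$
$d = 16$ ($d = \left(-7 + 3\right)^{2} = \left(-4\right)^{2} = 16$)
$N{\left(v,E \right)} = 16$
$\frac{1}{G{\left(-140 \right)} + \left(-437 + N{\left(-9,-10 \right)} \left(-3\right)\right)} = \frac{1}{\left(-54 - -840\right) + \left(-437 + 16 \left(-3\right)\right)} = \frac{1}{\left(-54 + 840\right) - 485} = \frac{1}{786 - 485} = \frac{1}{301}$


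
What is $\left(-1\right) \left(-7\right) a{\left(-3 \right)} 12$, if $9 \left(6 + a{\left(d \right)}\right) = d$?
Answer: $-532$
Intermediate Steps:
$a{\left(d \right)} = -6 + \frac{d}{9}$
$\left(-1\right) \left(-7\right) a{\left(-3 \right)} 12 = \left(-1\right) \left(-7\right) \left(-6 + \frac{1}{9} \left(-3\right)\right) 12 = 7 \left(-6 - \frac{1}{3}\right) 12 = 7 \left(- \frac{19}{3}\right) 12 = \left(- \frac{133}{3}\right) 12 = -532$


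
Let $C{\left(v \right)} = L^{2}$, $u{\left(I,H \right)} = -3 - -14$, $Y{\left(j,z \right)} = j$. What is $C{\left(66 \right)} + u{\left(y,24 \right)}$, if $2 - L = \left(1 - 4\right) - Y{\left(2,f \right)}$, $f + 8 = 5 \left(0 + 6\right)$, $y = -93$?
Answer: $60$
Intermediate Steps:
$f = 22$ ($f = -8 + 5 \left(0 + 6\right) = -8 + 5 \cdot 6 = -8 + 30 = 22$)
$L = 7$ ($L = 2 - \left(\left(1 - 4\right) - 2\right) = 2 - \left(-3 - 2\right) = 2 - -5 = 2 + 5 = 7$)
$u{\left(I,H \right)} = 11$ ($u{\left(I,H \right)} = -3 + 14 = 11$)
$C{\left(v \right)} = 49$ ($C{\left(v \right)} = 7^{2} = 49$)
$C{\left(66 \right)} + u{\left(y,24 \right)} = 49 + 11 = 60$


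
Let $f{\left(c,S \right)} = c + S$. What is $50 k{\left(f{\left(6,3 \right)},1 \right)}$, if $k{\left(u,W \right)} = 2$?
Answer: $100$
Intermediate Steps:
$f{\left(c,S \right)} = S + c$
$50 k{\left(f{\left(6,3 \right)},1 \right)} = 50 \cdot 2 = 100$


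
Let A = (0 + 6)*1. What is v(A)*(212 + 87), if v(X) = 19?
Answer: 5681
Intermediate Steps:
A = 6 (A = 6*1 = 6)
v(A)*(212 + 87) = 19*(212 + 87) = 19*299 = 5681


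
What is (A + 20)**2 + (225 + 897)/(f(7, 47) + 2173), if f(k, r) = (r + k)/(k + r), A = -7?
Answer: 184264/1087 ≈ 169.52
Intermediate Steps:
f(k, r) = 1 (f(k, r) = (k + r)/(k + r) = 1)
(A + 20)**2 + (225 + 897)/(f(7, 47) + 2173) = (-7 + 20)**2 + (225 + 897)/(1 + 2173) = 13**2 + 1122/2174 = 169 + 1122*(1/2174) = 169 + 561/1087 = 184264/1087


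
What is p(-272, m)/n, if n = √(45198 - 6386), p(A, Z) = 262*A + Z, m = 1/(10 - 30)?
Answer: -1425281*√9703/388120 ≈ -361.73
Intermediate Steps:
m = -1/20 (m = 1/(-20) = -1/20 ≈ -0.050000)
p(A, Z) = Z + 262*A
n = 2*√9703 (n = √38812 = 2*√9703 ≈ 197.01)
p(-272, m)/n = (-1/20 + 262*(-272))/((2*√9703)) = (-1/20 - 71264)*(√9703/19406) = -1425281*√9703/388120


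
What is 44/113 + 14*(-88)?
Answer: -139172/113 ≈ -1231.6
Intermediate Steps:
44/113 + 14*(-88) = 44*(1/113) - 1232 = 44/113 - 1232 = -139172/113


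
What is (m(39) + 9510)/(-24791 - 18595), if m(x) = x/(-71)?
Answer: -32151/146686 ≈ -0.21918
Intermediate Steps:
m(x) = -x/71 (m(x) = x*(-1/71) = -x/71)
(m(39) + 9510)/(-24791 - 18595) = (-1/71*39 + 9510)/(-24791 - 18595) = (-39/71 + 9510)/(-43386) = (675171/71)*(-1/43386) = -32151/146686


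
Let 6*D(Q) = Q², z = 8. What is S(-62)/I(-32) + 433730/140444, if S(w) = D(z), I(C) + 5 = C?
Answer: 21824911/7794642 ≈ 2.8000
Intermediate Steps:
D(Q) = Q²/6
I(C) = -5 + C
S(w) = 32/3 (S(w) = (⅙)*8² = (⅙)*64 = 32/3)
S(-62)/I(-32) + 433730/140444 = 32/(3*(-5 - 32)) + 433730/140444 = (32/3)/(-37) + 433730*(1/140444) = (32/3)*(-1/37) + 216865/70222 = -32/111 + 216865/70222 = 21824911/7794642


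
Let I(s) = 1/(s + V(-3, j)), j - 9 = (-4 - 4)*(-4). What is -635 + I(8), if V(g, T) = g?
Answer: -3174/5 ≈ -634.80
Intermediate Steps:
j = 41 (j = 9 + (-4 - 4)*(-4) = 9 - 8*(-4) = 9 + 32 = 41)
I(s) = 1/(-3 + s) (I(s) = 1/(s - 3) = 1/(-3 + s))
-635 + I(8) = -635 + 1/(-3 + 8) = -635 + 1/5 = -635 + ⅕ = -3174/5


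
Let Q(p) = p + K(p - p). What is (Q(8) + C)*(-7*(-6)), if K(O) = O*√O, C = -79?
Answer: -2982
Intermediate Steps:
K(O) = O^(3/2)
Q(p) = p (Q(p) = p + (p - p)^(3/2) = p + 0^(3/2) = p + 0 = p)
(Q(8) + C)*(-7*(-6)) = (8 - 79)*(-7*(-6)) = -71*42 = -2982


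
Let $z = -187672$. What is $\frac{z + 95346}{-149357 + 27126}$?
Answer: $\frac{92326}{122231} \approx 0.75534$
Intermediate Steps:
$\frac{z + 95346}{-149357 + 27126} = \frac{-187672 + 95346}{-149357 + 27126} = - \frac{92326}{-122231} = \left(-92326\right) \left(- \frac{1}{122231}\right) = \frac{92326}{122231}$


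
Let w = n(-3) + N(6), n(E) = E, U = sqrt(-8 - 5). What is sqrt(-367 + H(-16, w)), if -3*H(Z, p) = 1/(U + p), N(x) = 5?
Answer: sqrt(3)*sqrt((-2203 - 1101*I*sqrt(13))/(2 + I*sqrt(13)))/3 ≈ 0.0018451 + 19.158*I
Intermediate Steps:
U = I*sqrt(13) (U = sqrt(-13) = I*sqrt(13) ≈ 3.6056*I)
w = 2 (w = -3 + 5 = 2)
H(Z, p) = -1/(3*(p + I*sqrt(13))) (H(Z, p) = -1/(3*(I*sqrt(13) + p)) = -1/(3*(p + I*sqrt(13))))
sqrt(-367 + H(-16, w)) = sqrt(-367 - 1/(3*2 + 3*I*sqrt(13))) = sqrt(-367 - 1/(6 + 3*I*sqrt(13)))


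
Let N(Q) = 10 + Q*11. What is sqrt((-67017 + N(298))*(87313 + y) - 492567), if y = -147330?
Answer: sqrt(3824330826) ≈ 61841.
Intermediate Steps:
N(Q) = 10 + 11*Q
sqrt((-67017 + N(298))*(87313 + y) - 492567) = sqrt((-67017 + (10 + 11*298))*(87313 - 147330) - 492567) = sqrt((-67017 + (10 + 3278))*(-60017) - 492567) = sqrt((-67017 + 3288)*(-60017) - 492567) = sqrt(-63729*(-60017) - 492567) = sqrt(3824823393 - 492567) = sqrt(3824330826)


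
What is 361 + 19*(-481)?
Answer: -8778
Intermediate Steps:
361 + 19*(-481) = 361 - 9139 = -8778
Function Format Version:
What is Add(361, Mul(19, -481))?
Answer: -8778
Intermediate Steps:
Add(361, Mul(19, -481)) = Add(361, -9139) = -8778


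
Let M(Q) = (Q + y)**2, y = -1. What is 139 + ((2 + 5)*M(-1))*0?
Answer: 139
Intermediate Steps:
M(Q) = (-1 + Q)**2 (M(Q) = (Q - 1)**2 = (-1 + Q)**2)
139 + ((2 + 5)*M(-1))*0 = 139 + ((2 + 5)*(-1 - 1)**2)*0 = 139 + (7*(-2)**2)*0 = 139 + (7*4)*0 = 139 + 28*0 = 139 + 0 = 139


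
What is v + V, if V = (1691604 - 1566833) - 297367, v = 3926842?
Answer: 3754246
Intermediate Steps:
V = -172596 (V = 124771 - 297367 = -172596)
v + V = 3926842 - 172596 = 3754246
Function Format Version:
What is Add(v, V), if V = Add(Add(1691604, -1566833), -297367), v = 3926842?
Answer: 3754246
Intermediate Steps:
V = -172596 (V = Add(124771, -297367) = -172596)
Add(v, V) = Add(3926842, -172596) = 3754246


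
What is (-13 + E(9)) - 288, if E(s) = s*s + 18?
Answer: -202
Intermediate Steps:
E(s) = 18 + s**2 (E(s) = s**2 + 18 = 18 + s**2)
(-13 + E(9)) - 288 = (-13 + (18 + 9**2)) - 288 = (-13 + (18 + 81)) - 288 = (-13 + 99) - 288 = 86 - 288 = -202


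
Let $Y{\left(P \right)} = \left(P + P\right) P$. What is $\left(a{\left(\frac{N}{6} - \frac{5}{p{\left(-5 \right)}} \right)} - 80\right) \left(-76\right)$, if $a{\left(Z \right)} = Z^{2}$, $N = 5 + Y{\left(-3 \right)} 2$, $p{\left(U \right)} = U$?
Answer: $\frac{12749}{9} \approx 1416.6$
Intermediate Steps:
$Y{\left(P \right)} = 2 P^{2}$ ($Y{\left(P \right)} = 2 P P = 2 P^{2}$)
$N = 41$ ($N = 5 + 2 \left(-3\right)^{2} \cdot 2 = 5 + 2 \cdot 9 \cdot 2 = 5 + 18 \cdot 2 = 5 + 36 = 41$)
$\left(a{\left(\frac{N}{6} - \frac{5}{p{\left(-5 \right)}} \right)} - 80\right) \left(-76\right) = \left(\left(\frac{41}{6} - \frac{5}{-5}\right)^{2} - 80\right) \left(-76\right) = \left(\left(41 \cdot \frac{1}{6} - -1\right)^{2} - 80\right) \left(-76\right) = \left(\left(\frac{41}{6} + 1\right)^{2} - 80\right) \left(-76\right) = \left(\left(\frac{47}{6}\right)^{2} - 80\right) \left(-76\right) = \left(\frac{2209}{36} - 80\right) \left(-76\right) = \left(- \frac{671}{36}\right) \left(-76\right) = \frac{12749}{9}$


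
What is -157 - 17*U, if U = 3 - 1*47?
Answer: 591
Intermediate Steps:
U = -44 (U = 3 - 47 = -44)
-157 - 17*U = -157 - 17*(-44) = -157 + 748 = 591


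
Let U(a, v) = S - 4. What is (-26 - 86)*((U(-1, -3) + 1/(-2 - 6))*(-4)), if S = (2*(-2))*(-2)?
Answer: 1736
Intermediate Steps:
S = 8 (S = -4*(-2) = 8)
U(a, v) = 4 (U(a, v) = 8 - 4 = 4)
(-26 - 86)*((U(-1, -3) + 1/(-2 - 6))*(-4)) = (-26 - 86)*((4 + 1/(-2 - 6))*(-4)) = -112*(4 + 1/(-8))*(-4) = -112*(4 - 1/8)*(-4) = -434*(-4) = -112*(-31/2) = 1736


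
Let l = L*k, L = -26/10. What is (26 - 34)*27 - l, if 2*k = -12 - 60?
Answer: -1548/5 ≈ -309.60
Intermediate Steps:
L = -13/5 (L = -26*⅒ = -13/5 ≈ -2.6000)
k = -36 (k = (-12 - 60)/2 = (½)*(-72) = -36)
l = 468/5 (l = -13/5*(-36) = 468/5 ≈ 93.600)
(26 - 34)*27 - l = (26 - 34)*27 - 1*468/5 = -8*27 - 468/5 = -216 - 468/5 = -1548/5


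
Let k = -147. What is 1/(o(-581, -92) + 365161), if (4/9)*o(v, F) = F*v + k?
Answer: 4/1940389 ≈ 2.0614e-6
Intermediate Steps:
o(v, F) = -1323/4 + 9*F*v/4 (o(v, F) = 9*(F*v - 147)/4 = 9*(-147 + F*v)/4 = -1323/4 + 9*F*v/4)
1/(o(-581, -92) + 365161) = 1/((-1323/4 + (9/4)*(-92)*(-581)) + 365161) = 1/((-1323/4 + 120267) + 365161) = 1/(479745/4 + 365161) = 1/(1940389/4) = 4/1940389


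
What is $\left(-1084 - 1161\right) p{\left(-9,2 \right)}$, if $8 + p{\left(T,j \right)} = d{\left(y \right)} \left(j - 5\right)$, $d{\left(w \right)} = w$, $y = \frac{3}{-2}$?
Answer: $\frac{15715}{2} \approx 7857.5$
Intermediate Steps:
$y = - \frac{3}{2}$ ($y = 3 \left(- \frac{1}{2}\right) = - \frac{3}{2} \approx -1.5$)
$p{\left(T,j \right)} = - \frac{1}{2} - \frac{3 j}{2}$ ($p{\left(T,j \right)} = -8 - \frac{3 \left(j - 5\right)}{2} = -8 - \frac{3 \left(-5 + j\right)}{2} = -8 - \left(- \frac{15}{2} + \frac{3 j}{2}\right) = - \frac{1}{2} - \frac{3 j}{2}$)
$\left(-1084 - 1161\right) p{\left(-9,2 \right)} = \left(-1084 - 1161\right) \left(- \frac{1}{2} - 3\right) = - 2245 \left(- \frac{1}{2} - 3\right) = \left(-2245\right) \left(- \frac{7}{2}\right) = \frac{15715}{2}$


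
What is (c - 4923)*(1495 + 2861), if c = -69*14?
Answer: -25652484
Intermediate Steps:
c = -966
(c - 4923)*(1495 + 2861) = (-966 - 4923)*(1495 + 2861) = -5889*4356 = -25652484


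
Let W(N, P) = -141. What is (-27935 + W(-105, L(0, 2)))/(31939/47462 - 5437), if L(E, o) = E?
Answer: 70133848/13579945 ≈ 5.1645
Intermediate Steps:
(-27935 + W(-105, L(0, 2)))/(31939/47462 - 5437) = (-27935 - 141)/(31939/47462 - 5437) = -28076/(31939*(1/47462) - 5437) = -28076/(1681/2498 - 5437) = -28076/(-13579945/2498) = -28076*(-2498/13579945) = 70133848/13579945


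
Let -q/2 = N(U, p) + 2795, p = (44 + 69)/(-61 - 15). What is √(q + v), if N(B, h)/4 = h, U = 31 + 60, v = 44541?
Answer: 3*√1562845/19 ≈ 197.39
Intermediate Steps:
U = 91
p = -113/76 (p = 113/(-76) = 113*(-1/76) = -113/76 ≈ -1.4868)
N(B, h) = 4*h
q = -105984/19 (q = -2*(4*(-113/76) + 2795) = -2*(-113/19 + 2795) = -2*52992/19 = -105984/19 ≈ -5578.1)
√(q + v) = √(-105984/19 + 44541) = √(740295/19) = 3*√1562845/19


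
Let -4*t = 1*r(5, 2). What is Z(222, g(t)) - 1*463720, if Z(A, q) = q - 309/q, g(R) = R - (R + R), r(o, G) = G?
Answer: -928675/2 ≈ -4.6434e+5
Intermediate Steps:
t = -1/2 (t = -2/4 = -1/4*2 = -1/2 ≈ -0.50000)
g(R) = -R (g(R) = R - 2*R = -R)
Z(222, g(t)) - 1*463720 = (-1*(-1/2) - 309/((-1*(-1/2)))) - 1*463720 = (1/2 - 309/1/2) - 463720 = (1/2 - 309*2) - 463720 = (1/2 - 618) - 463720 = -1235/2 - 463720 = -928675/2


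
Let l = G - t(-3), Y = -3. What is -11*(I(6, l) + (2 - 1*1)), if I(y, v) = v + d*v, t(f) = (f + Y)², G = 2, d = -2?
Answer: -385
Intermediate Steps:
t(f) = (-3 + f)² (t(f) = (f - 3)² = (-3 + f)²)
l = -34 (l = 2 - (-3 - 3)² = 2 - 1*(-6)² = 2 - 1*36 = 2 - 36 = -34)
I(y, v) = -v (I(y, v) = v - 2*v = -v)
-11*(I(6, l) + (2 - 1*1)) = -11*(-1*(-34) + (2 - 1*1)) = -11*(34 + (2 - 1)) = -11*(34 + 1) = -11*35 = -385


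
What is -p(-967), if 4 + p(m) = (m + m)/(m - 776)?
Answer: 5038/1743 ≈ 2.8904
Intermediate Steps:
p(m) = -4 + 2*m/(-776 + m) (p(m) = -4 + (m + m)/(m - 776) = -4 + (2*m)/(-776 + m) = -4 + 2*m/(-776 + m))
-p(-967) = -2*(1552 - 1*(-967))/(-776 - 967) = -2*(1552 + 967)/(-1743) = -2*(-1)*2519/1743 = -1*(-5038/1743) = 5038/1743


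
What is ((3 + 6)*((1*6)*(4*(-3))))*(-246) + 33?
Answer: 159441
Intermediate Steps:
((3 + 6)*((1*6)*(4*(-3))))*(-246) + 33 = (9*(6*(-12)))*(-246) + 33 = (9*(-72))*(-246) + 33 = -648*(-246) + 33 = 159408 + 33 = 159441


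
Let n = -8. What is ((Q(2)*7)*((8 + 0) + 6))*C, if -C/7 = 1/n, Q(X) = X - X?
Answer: 0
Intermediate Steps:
Q(X) = 0
C = 7/8 (C = -7/(-8) = -7*(-1)/8 = -7*(-1/8) = 7/8 ≈ 0.87500)
((Q(2)*7)*((8 + 0) + 6))*C = ((0*7)*((8 + 0) + 6))*(7/8) = (0*(8 + 6))*(7/8) = (0*14)*(7/8) = 0*(7/8) = 0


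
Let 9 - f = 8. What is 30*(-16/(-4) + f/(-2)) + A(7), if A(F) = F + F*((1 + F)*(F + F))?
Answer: 896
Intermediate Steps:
f = 1 (f = 9 - 1*8 = 9 - 8 = 1)
A(F) = F + 2*F**2*(1 + F) (A(F) = F + F*((1 + F)*(2*F)) = F + F*(2*F*(1 + F)) = F + 2*F**2*(1 + F))
30*(-16/(-4) + f/(-2)) + A(7) = 30*(-16/(-4) + 1/(-2)) + 7*(1 + 2*7 + 2*7**2) = 30*(-16*(-1/4) + 1*(-1/2)) + 7*(1 + 14 + 2*49) = 30*(4 - 1/2) + 7*(1 + 14 + 98) = 30*(7/2) + 7*113 = 105 + 791 = 896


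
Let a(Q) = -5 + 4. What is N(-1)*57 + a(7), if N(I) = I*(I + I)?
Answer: 113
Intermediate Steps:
N(I) = 2*I² (N(I) = I*(2*I) = 2*I²)
a(Q) = -1
N(-1)*57 + a(7) = (2*(-1)²)*57 - 1 = (2*1)*57 - 1 = 2*57 - 1 = 114 - 1 = 113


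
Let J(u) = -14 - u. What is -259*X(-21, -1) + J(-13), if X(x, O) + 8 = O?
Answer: 2330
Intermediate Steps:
X(x, O) = -8 + O
-259*X(-21, -1) + J(-13) = -259*(-8 - 1) + (-14 - 1*(-13)) = -259*(-9) + (-14 + 13) = 2331 - 1 = 2330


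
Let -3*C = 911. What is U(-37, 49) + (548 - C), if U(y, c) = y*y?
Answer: 6662/3 ≈ 2220.7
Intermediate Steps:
C = -911/3 (C = -1/3*911 = -911/3 ≈ -303.67)
U(y, c) = y**2
U(-37, 49) + (548 - C) = (-37)**2 + (548 - 1*(-911/3)) = 1369 + (548 + 911/3) = 1369 + 2555/3 = 6662/3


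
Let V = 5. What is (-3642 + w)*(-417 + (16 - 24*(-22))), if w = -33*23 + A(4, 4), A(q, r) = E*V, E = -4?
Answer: -561467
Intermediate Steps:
A(q, r) = -20 (A(q, r) = -4*5 = -20)
w = -779 (w = -33*23 - 20 = -759 - 20 = -779)
(-3642 + w)*(-417 + (16 - 24*(-22))) = (-3642 - 779)*(-417 + (16 - 24*(-22))) = -4421*(-417 + (16 + 528)) = -4421*(-417 + 544) = -4421*127 = -561467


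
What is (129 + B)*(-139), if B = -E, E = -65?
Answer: -26966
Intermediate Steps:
B = 65 (B = -1*(-65) = 65)
(129 + B)*(-139) = (129 + 65)*(-139) = 194*(-139) = -26966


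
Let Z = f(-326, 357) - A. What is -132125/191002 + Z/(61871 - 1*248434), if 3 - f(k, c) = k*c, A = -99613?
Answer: -9415098053/5090558018 ≈ -1.8495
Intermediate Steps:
f(k, c) = 3 - c*k (f(k, c) = 3 - k*c = 3 - c*k)
Z = 215998 (Z = (3 - 1*357*(-326)) - 1*(-99613) = (3 + 116382) + 99613 = 116385 + 99613 = 215998)
-132125/191002 + Z/(61871 - 1*248434) = -132125/191002 + 215998/(61871 - 1*248434) = -132125*1/191002 + 215998/(61871 - 248434) = -18875/27286 + 215998/(-186563) = -18875/27286 + 215998*(-1/186563) = -18875/27286 - 215998/186563 = -9415098053/5090558018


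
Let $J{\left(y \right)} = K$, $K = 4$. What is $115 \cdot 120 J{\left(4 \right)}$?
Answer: $55200$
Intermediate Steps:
$J{\left(y \right)} = 4$
$115 \cdot 120 J{\left(4 \right)} = 115 \cdot 120 \cdot 4 = 13800 \cdot 4 = 55200$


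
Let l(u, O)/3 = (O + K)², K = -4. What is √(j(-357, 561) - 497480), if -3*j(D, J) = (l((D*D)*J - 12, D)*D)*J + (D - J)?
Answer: √26099801743 ≈ 1.6155e+5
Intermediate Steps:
l(u, O) = 3*(-4 + O)² (l(u, O) = 3*(O - 4)² = 3*(-4 + O)²)
j(D, J) = -D/3 + J/3 - D*J*(-4 + D)² (j(D, J) = -(((3*(-4 + D)²)*D)*J + (D - J))/3 = -((3*D*(-4 + D)²)*J + (D - J))/3 = -(3*D*J*(-4 + D)² + (D - J))/3 = -(D - J + 3*D*J*(-4 + D)²)/3 = -D/3 + J/3 - D*J*(-4 + D)²)
√(j(-357, 561) - 497480) = √((-⅓*(-357) + (⅓)*561 - 1*(-357)*561*(-4 - 357)²) - 497480) = √((119 + 187 - 1*(-357)*561*(-361)²) - 497480) = √((119 + 187 - 1*(-357)*561*130321) - 497480) = √((119 + 187 + 26100298917) - 497480) = √(26100299223 - 497480) = √26099801743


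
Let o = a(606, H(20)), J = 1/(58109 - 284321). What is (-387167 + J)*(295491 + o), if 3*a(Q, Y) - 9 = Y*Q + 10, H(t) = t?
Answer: -19675518924097465/169659 ≈ -1.1597e+11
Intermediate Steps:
J = -1/226212 (J = 1/(-226212) = -1/226212 ≈ -4.4206e-6)
a(Q, Y) = 19/3 + Q*Y/3 (a(Q, Y) = 3 + (Y*Q + 10)/3 = 3 + (Q*Y + 10)/3 = 3 + (10 + Q*Y)/3 = 3 + (10/3 + Q*Y/3) = 19/3 + Q*Y/3)
o = 12139/3 (o = 19/3 + (1/3)*606*20 = 19/3 + 4040 = 12139/3 ≈ 4046.3)
(-387167 + J)*(295491 + o) = (-387167 - 1/226212)*(295491 + 12139/3) = -87581821405/226212*898612/3 = -19675518924097465/169659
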